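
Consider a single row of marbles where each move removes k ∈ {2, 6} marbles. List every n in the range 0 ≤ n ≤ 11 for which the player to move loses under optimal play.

Compute g(0), g(1), … for moves {2, 6}:
k:     0  1  2  3  4  5  6  7  8  9 10 11
g(k):  0  0  1  1  0  0  1  1  0  0  1  1
The P-positions (g = 0) in 0..11 are 0, 1, 4, 5, 8, 9.

0, 1, 4, 5, 8, 9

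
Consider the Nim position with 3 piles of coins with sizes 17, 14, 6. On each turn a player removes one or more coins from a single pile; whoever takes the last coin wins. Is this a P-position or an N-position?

Bitwise XOR of the heap sizes:
  10001  (17)
  01110  (14)
  00110  (6)
  -----
  11001  (25)
The nim-sum is 25 ≠ 0, so this is an N-position: the player to move can win.

N-position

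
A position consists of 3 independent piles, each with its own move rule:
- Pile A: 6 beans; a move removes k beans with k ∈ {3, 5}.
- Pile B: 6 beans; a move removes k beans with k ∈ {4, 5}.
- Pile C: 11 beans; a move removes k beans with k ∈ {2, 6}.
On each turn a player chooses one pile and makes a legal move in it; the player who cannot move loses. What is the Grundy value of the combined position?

2

For pile A, compute g(0), g(1), … with moves {3, 5}:
g(0) = mex{} = 0
g(1) = mex{} = 0
g(2) = mex{} = 0
g(3) = mex{0} = 1
g(4) = mex{0} = 1
g(5) = mex{0} = 1
g(6) = mex{0,1} = 2
So g(6) = 2.
For pile B, compute g(0), g(1), … with moves {4, 5}:
k:     0  1  2  3  4  5  6
g(k):  0  0  0  0  1  1  1
So g(6) = 1.
For pile C, compute g(0), g(1), … with moves {2, 6}:
k:     0  1  2  3  4  5  6  7  8  9 10 11
g(k):  0  0  1  1  0  0  1  1  0  0  1  1
So g(11) = 1.
By the Sprague-Grundy theorem, the Grundy value of a sum of independent games is the XOR of the component values.
Combined value = 2 XOR 1 XOR 1 = 2.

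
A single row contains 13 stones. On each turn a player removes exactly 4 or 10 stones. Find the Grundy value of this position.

1

Grundy values for subtraction set {4, 10}:
k:     0  1  2  3  4  5  6  7  8  9 10 11 12 13
g(k):  0  0  0  0  1  1  1  1  0  0  2  2  1  1
So g(13) = 1.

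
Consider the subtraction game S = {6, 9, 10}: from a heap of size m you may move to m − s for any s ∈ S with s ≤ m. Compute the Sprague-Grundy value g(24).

Compute g(0), g(1), … for moves {6, 9, 10}:
k:     0  1  2  3  4  5  6  7  8  9 10 11 12 13 14 15 16 17 18 19 20 21 22 23 24
g(k):  0  0  0  0  0  0  1  1  1  1  1  1  2  2  2  2  0  0  0  0  0  0  1  1  1
So g(24) = 1.

1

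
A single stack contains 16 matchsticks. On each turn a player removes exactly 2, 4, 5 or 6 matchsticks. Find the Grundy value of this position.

Build the Grundy sequence with g(k) = mex{g(k−s) : s ∈ {2, 4, 5, 6}, s ≤ k}:
k:     0  1  2  3  4  5  6  7  8  9 10 11 12 13 14 15 16
g(k):  0  0  1  1  2  2  3  3  0  0  1  1  2  2  3  3  0
So g(16) = 0.

0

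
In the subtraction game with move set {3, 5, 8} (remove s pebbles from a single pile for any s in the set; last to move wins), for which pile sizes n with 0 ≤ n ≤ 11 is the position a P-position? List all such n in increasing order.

0, 1, 2, 11

Compute g(0), g(1), … for moves {3, 5, 8}:
k:     0  1  2  3  4  5  6  7  8  9 10 11
g(k):  0  0  0  1  1  1  2  2  2  3  3  0
The P-positions (g = 0) in 0..11 are 0, 1, 2, 11.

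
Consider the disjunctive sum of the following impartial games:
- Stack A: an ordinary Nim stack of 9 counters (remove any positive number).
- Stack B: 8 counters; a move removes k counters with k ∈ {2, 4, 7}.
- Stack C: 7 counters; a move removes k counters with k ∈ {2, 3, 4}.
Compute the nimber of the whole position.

8

Stack A is a plain Nim stack of size 9, so its Grundy value is 9.
Grundy values for stack B (subtraction set {2, 4, 7}):
g(0) = mex{} = 0
g(1) = mex{} = 0
g(2) = mex{0} = 1
g(3) = mex{0} = 1
g(4) = mex{0,1} = 2
g(5) = mex{0,1} = 2
g(6) = mex{1,2} = 0
g(7) = mex{0,1,2} = 3
g(8) = mex{0,2} = 1
So g(8) = 1.
For stack C, compute g(0), g(1), … with moves {2, 3, 4}:
g(0) = mex{} = 0
g(1) = mex{} = 0
g(2) = mex{0} = 1
g(3) = mex{0} = 1
g(4) = mex{0,1} = 2
g(5) = mex{0,1} = 2
g(6) = mex{1,2} = 0
g(7) = mex{1,2} = 0
So g(7) = 0.
By the Sprague-Grundy theorem, the Grundy value of a sum of independent games is the XOR of the component values.
Combined value = 9 ⊕ 1 ⊕ 0 = 8.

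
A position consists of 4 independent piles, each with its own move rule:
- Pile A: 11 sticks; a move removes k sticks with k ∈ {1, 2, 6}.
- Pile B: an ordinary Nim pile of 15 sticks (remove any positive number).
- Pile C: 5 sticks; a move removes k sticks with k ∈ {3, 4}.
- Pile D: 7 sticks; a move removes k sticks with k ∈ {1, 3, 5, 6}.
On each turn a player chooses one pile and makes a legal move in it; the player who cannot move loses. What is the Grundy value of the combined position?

Grundy values for pile A (subtraction set {1, 2, 6}):
g(0) = mex{} = 0
g(1) = mex{0} = 1
g(2) = mex{0,1} = 2
g(3) = mex{1,2} = 0
g(4) = mex{0,2} = 1
g(5) = mex{0,1} = 2
g(6) = mex{0,1,2} = 3
g(7) = mex{1,2,3} = 0
g(8) = mex{0,2,3} = 1
g(9) = mex{0,1} = 2
g(10) = mex{1,2} = 0
g(11) = mex{0,2} = 1
So g(11) = 1.
Pile B is a plain Nim pile of size 15, so its Grundy value is 15.
For pile C, compute g(0), g(1), … with moves {3, 4}:
g(0) = mex{} = 0
g(1) = mex{} = 0
g(2) = mex{} = 0
g(3) = mex{0} = 1
g(4) = mex{0} = 1
g(5) = mex{0} = 1
So g(5) = 1.
Build the Grundy sequence for pile D with g(k) = mex{g(k−s) : s ∈ {1, 3, 5, 6}, s ≤ k}:
g(0) = mex{} = 0
g(1) = mex{0} = 1
g(2) = mex{1} = 0
g(3) = mex{0} = 1
g(4) = mex{1} = 0
g(5) = mex{0} = 1
g(6) = mex{0,1} = 2
g(7) = mex{0,1,2} = 3
So g(7) = 3.
By the Sprague-Grundy theorem, the Grundy value of a sum of independent games is the XOR of the component values.
Combined value = 1 XOR 15 XOR 1 XOR 3 = 12.

12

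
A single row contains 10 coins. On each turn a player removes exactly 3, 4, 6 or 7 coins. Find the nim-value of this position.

Build the Grundy sequence with g(k) = mex{g(k−s) : s ∈ {3, 4, 6, 7}, s ≤ k}:
g(0) = mex{} = 0
g(1) = mex{} = 0
g(2) = mex{} = 0
g(3) = mex{0} = 1
g(4) = mex{0} = 1
g(5) = mex{0} = 1
g(6) = mex{0,1} = 2
g(7) = mex{0,1} = 2
g(8) = mex{0,1} = 2
g(9) = mex{0,1,2} = 3
g(10) = mex{1,2} = 0
So g(10) = 0.

0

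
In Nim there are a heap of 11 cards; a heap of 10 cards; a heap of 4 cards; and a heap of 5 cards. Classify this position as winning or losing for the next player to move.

Nim-sum: 11 ^ 10 ^ 4 ^ 5 = 0.
The nim-sum is 0, so this is a P-position: the player to move is in a losing position under optimal play.

Losing position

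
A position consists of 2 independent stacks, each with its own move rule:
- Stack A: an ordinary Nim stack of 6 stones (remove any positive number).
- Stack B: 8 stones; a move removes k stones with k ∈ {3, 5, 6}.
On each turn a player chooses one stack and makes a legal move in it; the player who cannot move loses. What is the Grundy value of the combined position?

4

Stack A is a plain Nim stack of size 6, so its Grundy value is 6.
Grundy values for stack B (subtraction set {3, 5, 6}):
k:     0  1  2  3  4  5  6  7  8
g(k):  0  0  0  1  1  1  2  2  2
So g(8) = 2.
By the Sprague-Grundy theorem, the Grundy value of a sum of independent games is the XOR of the component values.
Combined value = 6 XOR 2 = 4.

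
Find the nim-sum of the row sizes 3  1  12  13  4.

Nim-sum: 3 ^ 1 ^ 12 ^ 13 ^ 4 = 7.

7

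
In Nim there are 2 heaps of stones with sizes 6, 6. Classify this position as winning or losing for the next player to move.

Losing position

Compute the nim-sum pairwise:
6 XOR 6 = 0
The nim-sum is 0, so this is a P-position: the player to move is in a losing position under optimal play.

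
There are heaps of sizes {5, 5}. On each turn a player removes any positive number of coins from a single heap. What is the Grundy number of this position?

In binary:
  101  (5)
  101  (5)
  ---
  000  (0)

0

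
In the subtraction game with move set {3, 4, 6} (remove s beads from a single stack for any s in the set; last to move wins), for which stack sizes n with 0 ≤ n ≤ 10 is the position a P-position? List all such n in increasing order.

0, 1, 2, 9, 10

Build the Grundy sequence with g(k) = mex{g(k−s) : s ∈ {3, 4, 6}, s ≤ k}:
g(0) = mex{} = 0
g(1) = mex{} = 0
g(2) = mex{} = 0
g(3) = mex{0} = 1
g(4) = mex{0} = 1
g(5) = mex{0} = 1
g(6) = mex{0,1} = 2
g(7) = mex{0,1} = 2
g(8) = mex{0,1} = 2
g(9) = mex{1,2} = 0
g(10) = mex{1,2} = 0
The P-positions (g = 0) in 0..10 are 0, 1, 2, 9, 10.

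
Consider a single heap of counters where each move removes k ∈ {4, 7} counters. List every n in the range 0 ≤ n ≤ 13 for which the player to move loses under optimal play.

Grundy values for subtraction set {4, 7}:
k:     0  1  2  3  4  5  6  7  8  9 10 11 12 13
g(k):  0  0  0  0  1  1  1  1  2  2  2  0  0  0
The P-positions (g = 0) in 0..13 are 0, 1, 2, 3, 11, 12, 13.

0, 1, 2, 3, 11, 12, 13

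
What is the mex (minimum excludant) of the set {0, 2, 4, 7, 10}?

1

0 is in the set but 1 is not, so the mex is 1.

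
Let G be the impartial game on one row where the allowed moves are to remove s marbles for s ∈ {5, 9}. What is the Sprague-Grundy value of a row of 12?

2

Build the Grundy sequence with g(k) = mex{g(k−s) : s ∈ {5, 9}, s ≤ k}:
g(0) = mex{} = 0
g(1) = mex{} = 0
g(2) = mex{} = 0
g(3) = mex{} = 0
g(4) = mex{} = 0
g(5) = mex{0} = 1
g(6) = mex{0} = 1
g(7) = mex{0} = 1
g(8) = mex{0} = 1
g(9) = mex{0} = 1
g(10) = mex{0,1} = 2
g(11) = mex{0,1} = 2
g(12) = mex{0,1} = 2
So g(12) = 2.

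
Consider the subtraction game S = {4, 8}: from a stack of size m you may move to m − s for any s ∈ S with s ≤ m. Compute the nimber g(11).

2

Grundy values for subtraction set {4, 8}:
g(0) = mex{} = 0
g(1) = mex{} = 0
g(2) = mex{} = 0
g(3) = mex{} = 0
g(4) = mex{0} = 1
g(5) = mex{0} = 1
g(6) = mex{0} = 1
g(7) = mex{0} = 1
g(8) = mex{0,1} = 2
g(9) = mex{0,1} = 2
g(10) = mex{0,1} = 2
g(11) = mex{0,1} = 2
So g(11) = 2.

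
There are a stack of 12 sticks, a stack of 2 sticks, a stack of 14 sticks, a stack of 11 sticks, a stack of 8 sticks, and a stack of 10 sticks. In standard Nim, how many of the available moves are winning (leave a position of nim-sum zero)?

5

Compute the nim-sum pairwise:
12 ⊕ 2 = 14
14 ⊕ 14 = 0
0 ⊕ 11 = 11
11 ⊕ 8 = 3
3 ⊕ 10 = 9
The overall nim-sum is X = 9. A stack of size p has a winning move iff p XOR X < p (reduce it to p XOR X).
  12: 12 XOR 9 = 5 < 12 — winning move (to 5).
  2: 2 XOR 9 = 11 ≥ 2 — no move.
  14: 14 XOR 9 = 7 < 14 — winning move (to 7).
  11: 11 XOR 9 = 2 < 11 — winning move (to 2).
  8: 8 XOR 9 = 1 < 8 — winning move (to 1).
  10: 10 XOR 9 = 3 < 10 — winning move (to 3).
That gives 5 winning moves.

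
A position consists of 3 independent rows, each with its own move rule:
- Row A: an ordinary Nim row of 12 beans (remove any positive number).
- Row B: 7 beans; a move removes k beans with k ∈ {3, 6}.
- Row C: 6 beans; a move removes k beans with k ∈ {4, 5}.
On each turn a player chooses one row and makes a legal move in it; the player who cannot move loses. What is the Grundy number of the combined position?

15

Row A is a plain Nim row of size 12, so its Grundy value is 12.
Grundy values for row B (subtraction set {3, 6}):
g(0) = mex{} = 0
g(1) = mex{} = 0
g(2) = mex{} = 0
g(3) = mex{0} = 1
g(4) = mex{0} = 1
g(5) = mex{0} = 1
g(6) = mex{0,1} = 2
g(7) = mex{0,1} = 2
So g(7) = 2.
Build the Grundy sequence for row C with g(k) = mex{g(k−s) : s ∈ {4, 5}, s ≤ k}:
g(0) = mex{} = 0
g(1) = mex{} = 0
g(2) = mex{} = 0
g(3) = mex{} = 0
g(4) = mex{0} = 1
g(5) = mex{0} = 1
g(6) = mex{0} = 1
So g(6) = 1.
By the Sprague-Grundy theorem, the Grundy value of a sum of independent games is the XOR of the component values.
Combined value = 12 ⊕ 2 ⊕ 1 = 15.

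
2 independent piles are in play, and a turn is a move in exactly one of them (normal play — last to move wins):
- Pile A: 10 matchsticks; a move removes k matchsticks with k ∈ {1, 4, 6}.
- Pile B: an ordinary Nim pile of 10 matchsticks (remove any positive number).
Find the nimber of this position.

10

For pile A, compute g(0), g(1), … with moves {1, 4, 6}:
k:     0  1  2  3  4  5  6  7  8  9 10
g(k):  0  1  0  1  2  0  1  0  1  2  0
So g(10) = 0.
Pile B is a plain Nim pile of size 10, so its Grundy value is 10.
The value of a disjunctive sum is the nim-sum of the parts.
Combined value = 0 ⊕ 10 = 10.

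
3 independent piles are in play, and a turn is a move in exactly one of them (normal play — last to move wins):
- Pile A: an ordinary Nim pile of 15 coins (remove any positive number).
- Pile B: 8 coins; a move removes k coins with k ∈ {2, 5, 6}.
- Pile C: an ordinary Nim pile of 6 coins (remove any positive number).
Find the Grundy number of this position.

9

Pile A is a plain Nim pile of size 15, so its Grundy value is 15.
Build the Grundy sequence for pile B with g(k) = mex{g(k−s) : s ∈ {2, 5, 6}, s ≤ k}:
k:     0  1  2  3  4  5  6  7  8
g(k):  0  0  1  1  0  2  1  3  0
So g(8) = 0.
Pile C is a plain Nim pile of size 6, so its Grundy value is 6.
The value of a disjunctive sum is the nim-sum of the parts.
Combined value = 15 ⊕ 0 ⊕ 6 = 9.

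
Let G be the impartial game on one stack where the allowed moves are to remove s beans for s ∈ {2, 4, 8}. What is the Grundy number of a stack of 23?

Compute g(0), g(1), … for moves {2, 4, 8}:
k:     0  1  2  3  4  5  6  7  8  9 10 11 12 13 14 15 16 17 18 19 20 21 22 23
g(k):  0  0  1  1  2  2  0  0  1  1  2  2  0  0  1  1  2  2  0  0  1  1  2  2
So g(23) = 2.

2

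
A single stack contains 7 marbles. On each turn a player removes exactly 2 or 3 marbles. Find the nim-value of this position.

1

Build the Grundy sequence with g(k) = mex{g(k−s) : s ∈ {2, 3}, s ≤ k}:
k:     0  1  2  3  4  5  6  7
g(k):  0  0  1  1  2  0  0  1
So g(7) = 1.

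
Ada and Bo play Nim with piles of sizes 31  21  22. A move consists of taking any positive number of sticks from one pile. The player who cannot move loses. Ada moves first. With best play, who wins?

Compute the nim-sum pairwise:
31 ⊕ 21 = 10
10 ⊕ 22 = 28
The nim-sum is 28 ≠ 0, so this is an N-position: the player to move can win; Ada has a winning move.

Ada wins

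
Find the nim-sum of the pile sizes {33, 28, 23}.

Write each in binary and XOR column by column:
  100001  (33)
  011100  (28)
  010111  (23)
  ------
  101010  (42)

42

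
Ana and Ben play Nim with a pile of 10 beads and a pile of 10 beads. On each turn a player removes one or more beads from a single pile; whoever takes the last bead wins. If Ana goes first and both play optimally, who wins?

Ben wins

Write each in binary and XOR column by column:
  1010  (10)
  1010  (10)
  ----
  0000  (0)
The nim-sum is 0, so this is a P-position: the player to move is in a losing position under optimal play; Ana is about to move from it and so loses — Ben wins.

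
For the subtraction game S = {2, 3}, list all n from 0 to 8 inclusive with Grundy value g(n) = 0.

0, 1, 5, 6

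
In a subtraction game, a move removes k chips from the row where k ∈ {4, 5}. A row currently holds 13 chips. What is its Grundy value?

1

Build the Grundy sequence with g(k) = mex{g(k−s) : s ∈ {4, 5}, s ≤ k}:
g(0) = mex{} = 0
g(1) = mex{} = 0
g(2) = mex{} = 0
g(3) = mex{} = 0
g(4) = mex{0} = 1
g(5) = mex{0} = 1
g(6) = mex{0} = 1
g(7) = mex{0} = 1
g(8) = mex{0,1} = 2
g(9) = mex{1} = 0
g(10) = mex{1} = 0
g(11) = mex{1} = 0
g(12) = mex{1,2} = 0
g(13) = mex{0,2} = 1
So g(13) = 1.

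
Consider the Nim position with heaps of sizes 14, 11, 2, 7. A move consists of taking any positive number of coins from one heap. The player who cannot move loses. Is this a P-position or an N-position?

P-position

In binary:
  1110  (14)
  1011  (11)
  0010  (2)
  0111  (7)
  ----
  0000  (0)
The nim-sum is 0, so this is a P-position: the player to move is in a losing position under optimal play.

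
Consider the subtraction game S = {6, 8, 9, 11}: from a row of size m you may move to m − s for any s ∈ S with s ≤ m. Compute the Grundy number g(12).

2

Compute g(0), g(1), … for moves {6, 8, 9, 11}:
g(0) = mex{} = 0
g(1) = mex{} = 0
g(2) = mex{} = 0
g(3) = mex{} = 0
g(4) = mex{} = 0
g(5) = mex{} = 0
g(6) = mex{0} = 1
g(7) = mex{0} = 1
g(8) = mex{0} = 1
g(9) = mex{0} = 1
g(10) = mex{0} = 1
g(11) = mex{0} = 1
g(12) = mex{0,1} = 2
So g(12) = 2.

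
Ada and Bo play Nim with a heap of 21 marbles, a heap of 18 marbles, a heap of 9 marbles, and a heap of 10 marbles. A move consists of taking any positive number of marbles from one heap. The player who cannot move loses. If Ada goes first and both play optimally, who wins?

Ada wins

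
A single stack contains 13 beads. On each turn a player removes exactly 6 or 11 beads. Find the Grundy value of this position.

Grundy values for subtraction set {6, 11}:
k:     0  1  2  3  4  5  6  7  8  9 10 11 12 13
g(k):  0  0  0  0  0  0  1  1  1  1  1  1  2  2
So g(13) = 2.

2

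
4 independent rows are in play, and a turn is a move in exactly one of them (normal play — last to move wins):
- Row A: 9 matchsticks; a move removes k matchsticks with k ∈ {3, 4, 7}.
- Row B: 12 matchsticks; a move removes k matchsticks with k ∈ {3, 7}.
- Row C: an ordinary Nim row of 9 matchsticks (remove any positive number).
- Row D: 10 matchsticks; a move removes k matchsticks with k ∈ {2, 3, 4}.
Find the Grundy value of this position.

8

For row A, compute g(0), g(1), … with moves {3, 4, 7}:
g(0) = mex{} = 0
g(1) = mex{} = 0
g(2) = mex{} = 0
g(3) = mex{0} = 1
g(4) = mex{0} = 1
g(5) = mex{0} = 1
g(6) = mex{0,1} = 2
g(7) = mex{0,1} = 2
g(8) = mex{0,1} = 2
g(9) = mex{0,1,2} = 3
So g(9) = 3.
For row B, compute g(0), g(1), … with moves {3, 7}:
g(0) = mex{} = 0
g(1) = mex{} = 0
g(2) = mex{} = 0
g(3) = mex{0} = 1
g(4) = mex{0} = 1
g(5) = mex{0} = 1
g(6) = mex{1} = 0
g(7) = mex{0,1} = 2
g(8) = mex{0,1} = 2
g(9) = mex{0} = 1
g(10) = mex{1,2} = 0
g(11) = mex{1,2} = 0
g(12) = mex{1} = 0
So g(12) = 0.
Row C is a plain Nim row of size 9, so its Grundy value is 9.
For row D, compute g(0), g(1), … with moves {2, 3, 4}:
g(0) = mex{} = 0
g(1) = mex{} = 0
g(2) = mex{0} = 1
g(3) = mex{0} = 1
g(4) = mex{0,1} = 2
g(5) = mex{0,1} = 2
g(6) = mex{1,2} = 0
g(7) = mex{1,2} = 0
g(8) = mex{0,2} = 1
g(9) = mex{0,2} = 1
g(10) = mex{0,1} = 2
So g(10) = 2.
By the Sprague-Grundy theorem, the Grundy value of a sum of independent games is the XOR of the component values.
Combined value = 3 XOR 0 XOR 9 XOR 2 = 8.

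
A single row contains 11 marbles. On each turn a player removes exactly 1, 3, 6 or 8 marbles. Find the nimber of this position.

0

Build the Grundy sequence with g(k) = mex{g(k−s) : s ∈ {1, 3, 6, 8}, s ≤ k}:
k:     0  1  2  3  4  5  6  7  8  9 10 11
g(k):  0  1  0  1  0  1  2  3  2  0  1  0
So g(11) = 0.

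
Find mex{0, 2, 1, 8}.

The values 0, 1, 2 are all present; 3 is the first non-negative integer missing from the set.

3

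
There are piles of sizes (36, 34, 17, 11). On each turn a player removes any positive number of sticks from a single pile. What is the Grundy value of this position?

Compute the nim-sum pairwise:
36 ⊕ 34 = 6
6 ⊕ 17 = 23
23 ⊕ 11 = 28

28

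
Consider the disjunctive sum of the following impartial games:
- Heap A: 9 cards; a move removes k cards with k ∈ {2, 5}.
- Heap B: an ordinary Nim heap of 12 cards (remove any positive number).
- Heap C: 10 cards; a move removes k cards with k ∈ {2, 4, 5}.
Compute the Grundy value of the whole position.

Grundy values for heap A (subtraction set {2, 5}):
g(0) = mex{} = 0
g(1) = mex{} = 0
g(2) = mex{0} = 1
g(3) = mex{0} = 1
g(4) = mex{1} = 0
g(5) = mex{0,1} = 2
g(6) = mex{0} = 1
g(7) = mex{1,2} = 0
g(8) = mex{1} = 0
g(9) = mex{0} = 1
So g(9) = 1.
Heap B is a plain Nim heap of size 12, so its Grundy value is 12.
Grundy values for heap C (subtraction set {2, 4, 5}):
g(0) = mex{} = 0
g(1) = mex{} = 0
g(2) = mex{0} = 1
g(3) = mex{0} = 1
g(4) = mex{0,1} = 2
g(5) = mex{0,1} = 2
g(6) = mex{0,1,2} = 3
g(7) = mex{1,2} = 0
g(8) = mex{1,2,3} = 0
g(9) = mex{0,2} = 1
g(10) = mex{0,2,3} = 1
So g(10) = 1.
By the Sprague-Grundy theorem, the Grundy value of a sum of independent games is the XOR of the component values.
Combined value = 1 ⊕ 12 ⊕ 1 = 12.

12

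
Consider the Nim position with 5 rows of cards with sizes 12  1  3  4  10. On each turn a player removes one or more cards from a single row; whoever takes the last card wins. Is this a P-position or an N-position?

Nim-sum: 12 ^ 1 ^ 3 ^ 4 ^ 10 = 0.
The nim-sum is 0, so this is a P-position: the player to move is in a losing position under optimal play.

P-position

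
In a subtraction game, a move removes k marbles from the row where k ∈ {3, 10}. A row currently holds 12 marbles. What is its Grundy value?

Grundy values for subtraction set {3, 10}:
k:     0  1  2  3  4  5  6  7  8  9 10 11 12
g(k):  0  0  0  1  1  1  0  0  0  1  1  1  2
So g(12) = 2.

2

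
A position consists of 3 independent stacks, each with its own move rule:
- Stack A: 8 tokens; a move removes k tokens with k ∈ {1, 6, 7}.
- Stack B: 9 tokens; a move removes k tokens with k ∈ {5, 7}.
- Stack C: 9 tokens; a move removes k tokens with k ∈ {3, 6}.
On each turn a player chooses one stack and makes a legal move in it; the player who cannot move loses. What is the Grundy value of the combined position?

3

Build the Grundy sequence for stack A with g(k) = mex{g(k−s) : s ∈ {1, 6, 7}, s ≤ k}:
g(0) = mex{} = 0
g(1) = mex{0} = 1
g(2) = mex{1} = 0
g(3) = mex{0} = 1
g(4) = mex{1} = 0
g(5) = mex{0} = 1
g(6) = mex{0,1} = 2
g(7) = mex{0,1,2} = 3
g(8) = mex{0,1,3} = 2
So g(8) = 2.
For stack B, compute g(0), g(1), … with moves {5, 7}:
g(0) = mex{} = 0
g(1) = mex{} = 0
g(2) = mex{} = 0
g(3) = mex{} = 0
g(4) = mex{} = 0
g(5) = mex{0} = 1
g(6) = mex{0} = 1
g(7) = mex{0} = 1
g(8) = mex{0} = 1
g(9) = mex{0} = 1
So g(9) = 1.
For stack C, compute g(0), g(1), … with moves {3, 6}:
g(0) = mex{} = 0
g(1) = mex{} = 0
g(2) = mex{} = 0
g(3) = mex{0} = 1
g(4) = mex{0} = 1
g(5) = mex{0} = 1
g(6) = mex{0,1} = 2
g(7) = mex{0,1} = 2
g(8) = mex{0,1} = 2
g(9) = mex{1,2} = 0
So g(9) = 0.
By the Sprague-Grundy theorem, the Grundy value of a sum of independent games is the XOR of the component values.
Combined value = 2 XOR 1 XOR 0 = 3.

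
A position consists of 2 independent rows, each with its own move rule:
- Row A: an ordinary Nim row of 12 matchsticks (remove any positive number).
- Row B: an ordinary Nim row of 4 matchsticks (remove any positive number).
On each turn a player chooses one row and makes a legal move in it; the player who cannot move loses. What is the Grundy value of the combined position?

8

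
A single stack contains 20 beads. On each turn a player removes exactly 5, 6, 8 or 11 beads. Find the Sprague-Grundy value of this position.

Compute g(0), g(1), … for moves {5, 6, 8, 11}:
k:     0  1  2  3  4  5  6  7  8  9 10 11 12 13 14 15 16 17 18 19 20
g(k):  0  0  0  0  0  1  1  1  1  1  2  2  2  2  2  3  0  0  0  0  0
So g(20) = 0.

0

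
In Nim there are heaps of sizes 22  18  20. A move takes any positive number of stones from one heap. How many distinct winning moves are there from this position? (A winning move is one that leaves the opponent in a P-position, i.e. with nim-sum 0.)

Nim-sum: 22 ^ 18 ^ 20 = 16.
The overall nim-sum is X = 16. A heap of size p has a winning move iff p XOR X < p (reduce it to p XOR X).
  22: 22 XOR 16 = 6 < 22 — winning move (to 6).
  18: 18 XOR 16 = 2 < 18 — winning move (to 2).
  20: 20 XOR 16 = 4 < 20 — winning move (to 4).
That gives 3 winning moves.

3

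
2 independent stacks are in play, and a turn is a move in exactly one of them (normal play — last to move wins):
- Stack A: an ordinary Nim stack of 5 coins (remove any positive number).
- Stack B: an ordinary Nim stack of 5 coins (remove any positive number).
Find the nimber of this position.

0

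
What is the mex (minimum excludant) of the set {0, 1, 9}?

2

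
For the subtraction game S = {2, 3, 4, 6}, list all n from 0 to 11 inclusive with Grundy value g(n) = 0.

0, 1, 8, 9

Build the Grundy sequence with g(k) = mex{g(k−s) : s ∈ {2, 3, 4, 6}, s ≤ k}:
g(0) = mex{} = 0
g(1) = mex{} = 0
g(2) = mex{0} = 1
g(3) = mex{0} = 1
g(4) = mex{0,1} = 2
g(5) = mex{0,1} = 2
g(6) = mex{0,1,2} = 3
g(7) = mex{0,1,2} = 3
g(8) = mex{1,2,3} = 0
g(9) = mex{1,2,3} = 0
g(10) = mex{0,2,3} = 1
g(11) = mex{0,2,3} = 1
The P-positions (g = 0) in 0..11 are 0, 1, 8, 9.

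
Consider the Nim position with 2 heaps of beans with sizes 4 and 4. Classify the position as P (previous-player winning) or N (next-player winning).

In binary:
  100  (4)
  100  (4)
  ---
  000  (0)
The nim-sum is 0, so this is a P-position: the player to move is in a losing position under optimal play.

P-position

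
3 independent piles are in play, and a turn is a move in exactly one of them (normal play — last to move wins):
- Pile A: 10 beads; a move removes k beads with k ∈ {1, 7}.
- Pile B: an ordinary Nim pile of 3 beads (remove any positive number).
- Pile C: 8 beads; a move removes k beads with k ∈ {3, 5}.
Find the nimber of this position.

3

Build the Grundy sequence for pile A with g(k) = mex{g(k−s) : s ∈ {1, 7}, s ≤ k}:
g(0) = mex{} = 0
g(1) = mex{0} = 1
g(2) = mex{1} = 0
g(3) = mex{0} = 1
g(4) = mex{1} = 0
g(5) = mex{0} = 1
g(6) = mex{1} = 0
g(7) = mex{0} = 1
g(8) = mex{1} = 0
g(9) = mex{0} = 1
g(10) = mex{1} = 0
So g(10) = 0.
Pile B is a plain Nim pile of size 3, so its Grundy value is 3.
For pile C, compute g(0), g(1), … with moves {3, 5}:
k:     0  1  2  3  4  5  6  7  8
g(k):  0  0  0  1  1  1  2  2  0
So g(8) = 0.
By the Sprague-Grundy theorem, the Grundy value of a sum of independent games is the XOR of the component values.
Combined value = 0 XOR 3 XOR 0 = 3.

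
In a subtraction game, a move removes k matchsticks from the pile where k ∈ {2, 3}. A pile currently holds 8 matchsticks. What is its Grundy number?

1

Build the Grundy sequence with g(k) = mex{g(k−s) : s ∈ {2, 3}, s ≤ k}:
k:     0  1  2  3  4  5  6  7  8
g(k):  0  0  1  1  2  0  0  1  1
So g(8) = 1.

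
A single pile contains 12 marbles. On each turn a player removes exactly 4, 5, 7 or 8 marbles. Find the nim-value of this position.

Build the Grundy sequence with g(k) = mex{g(k−s) : s ∈ {4, 5, 7, 8}, s ≤ k}:
g(0) = mex{} = 0
g(1) = mex{} = 0
g(2) = mex{} = 0
g(3) = mex{} = 0
g(4) = mex{0} = 1
g(5) = mex{0} = 1
g(6) = mex{0} = 1
g(7) = mex{0} = 1
g(8) = mex{0,1} = 2
g(9) = mex{0,1} = 2
g(10) = mex{0,1} = 2
g(11) = mex{0,1} = 2
g(12) = mex{1,2} = 0
So g(12) = 0.

0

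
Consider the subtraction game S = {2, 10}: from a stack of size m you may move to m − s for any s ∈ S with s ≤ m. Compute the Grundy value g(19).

1

Grundy values for subtraction set {2, 10}:
k:     0  1  2  3  4  5  6  7  8  9 10 11 12 13 14 15 16 17 18 19
g(k):  0  0  1  1  0  0  1  1  0  0  1  1  0  0  1  1  0  0  1  1
So g(19) = 1.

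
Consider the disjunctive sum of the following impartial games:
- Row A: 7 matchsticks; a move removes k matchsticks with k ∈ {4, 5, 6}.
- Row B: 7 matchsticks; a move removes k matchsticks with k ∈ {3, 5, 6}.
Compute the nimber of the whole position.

3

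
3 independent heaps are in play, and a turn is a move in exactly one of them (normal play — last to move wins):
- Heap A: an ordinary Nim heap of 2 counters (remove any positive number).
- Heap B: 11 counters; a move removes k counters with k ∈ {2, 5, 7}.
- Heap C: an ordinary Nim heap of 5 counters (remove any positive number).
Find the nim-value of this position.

4

Heap A is a plain Nim heap of size 2, so its Grundy value is 2.
For heap B, compute g(0), g(1), … with moves {2, 5, 7}:
k:     0  1  2  3  4  5  6  7  8  9 10 11
g(k):  0  0  1  1  0  2  1  3  2  2  0  3
So g(11) = 3.
Heap C is a plain Nim heap of size 5, so its Grundy value is 5.
By the Sprague-Grundy theorem, the Grundy value of a sum of independent games is the XOR of the component values.
Combined value = 2 ⊕ 3 ⊕ 5 = 4.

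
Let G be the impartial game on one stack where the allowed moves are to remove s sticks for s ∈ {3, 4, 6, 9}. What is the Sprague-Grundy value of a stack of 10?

Build the Grundy sequence with g(k) = mex{g(k−s) : s ∈ {3, 4, 6, 9}, s ≤ k}:
g(0) = mex{} = 0
g(1) = mex{} = 0
g(2) = mex{} = 0
g(3) = mex{0} = 1
g(4) = mex{0} = 1
g(5) = mex{0} = 1
g(6) = mex{0,1} = 2
g(7) = mex{0,1} = 2
g(8) = mex{0,1} = 2
g(9) = mex{0,1,2} = 3
g(10) = mex{0,1,2} = 3
So g(10) = 3.

3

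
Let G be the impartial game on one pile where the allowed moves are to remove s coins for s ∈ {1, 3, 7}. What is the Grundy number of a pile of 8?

Build the Grundy sequence with g(k) = mex{g(k−s) : s ∈ {1, 3, 7}, s ≤ k}:
g(0) = mex{} = 0
g(1) = mex{0} = 1
g(2) = mex{1} = 0
g(3) = mex{0} = 1
g(4) = mex{1} = 0
g(5) = mex{0} = 1
g(6) = mex{1} = 0
g(7) = mex{0} = 1
g(8) = mex{1} = 0
So g(8) = 0.

0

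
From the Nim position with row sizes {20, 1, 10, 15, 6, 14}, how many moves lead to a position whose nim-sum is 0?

1

Bitwise XOR of the heap sizes:
  10100  (20)
  00001  (1)
  01010  (10)
  01111  (15)
  00110  (6)
  01110  (14)
  -----
  11000  (24)
The overall nim-sum is X = 24. A row of size p has a winning move iff p XOR X < p (reduce it to p XOR X).
  20: 20 XOR 24 = 12 < 20 — winning move (to 12).
  1: 1 XOR 24 = 25 ≥ 1 — no move.
  10: 10 XOR 24 = 18 ≥ 10 — no move.
  15: 15 XOR 24 = 23 ≥ 15 — no move.
  6: 6 XOR 24 = 30 ≥ 6 — no move.
  14: 14 XOR 24 = 22 ≥ 14 — no move.
That gives 1 winning move.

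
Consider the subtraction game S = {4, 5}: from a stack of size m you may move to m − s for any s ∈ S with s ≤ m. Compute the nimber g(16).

1

Grundy values for subtraction set {4, 5}:
k:     0  1  2  3  4  5  6  7  8  9 10 11 12 13 14 15 16
g(k):  0  0  0  0  1  1  1  1  2  0  0  0  0  1  1  1  1
So g(16) = 1.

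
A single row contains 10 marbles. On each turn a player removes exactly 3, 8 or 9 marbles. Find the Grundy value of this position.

Build the Grundy sequence with g(k) = mex{g(k−s) : s ∈ {3, 8, 9}, s ≤ k}:
k:     0  1  2  3  4  5  6  7  8  9 10
g(k):  0  0  0  1  1  1  0  0  2  1  1
So g(10) = 1.

1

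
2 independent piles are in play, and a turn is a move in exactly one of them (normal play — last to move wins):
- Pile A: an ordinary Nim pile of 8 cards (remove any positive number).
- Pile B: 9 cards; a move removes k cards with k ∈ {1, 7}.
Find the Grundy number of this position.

9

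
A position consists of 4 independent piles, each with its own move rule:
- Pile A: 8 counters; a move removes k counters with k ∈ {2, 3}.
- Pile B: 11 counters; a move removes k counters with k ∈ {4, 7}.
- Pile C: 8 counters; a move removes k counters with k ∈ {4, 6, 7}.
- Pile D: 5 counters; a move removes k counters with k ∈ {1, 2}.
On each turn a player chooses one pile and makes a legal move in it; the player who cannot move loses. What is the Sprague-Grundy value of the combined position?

For pile A, compute g(0), g(1), … with moves {2, 3}:
k:     0  1  2  3  4  5  6  7  8
g(k):  0  0  1  1  2  0  0  1  1
So g(8) = 1.
For pile B, compute g(0), g(1), … with moves {4, 7}:
g(0) = mex{} = 0
g(1) = mex{} = 0
g(2) = mex{} = 0
g(3) = mex{} = 0
g(4) = mex{0} = 1
g(5) = mex{0} = 1
g(6) = mex{0} = 1
g(7) = mex{0} = 1
g(8) = mex{0,1} = 2
g(9) = mex{0,1} = 2
g(10) = mex{0,1} = 2
g(11) = mex{1} = 0
So g(11) = 0.
Grundy values for pile C (subtraction set {4, 6, 7}):
k:     0  1  2  3  4  5  6  7  8
g(k):  0  0  0  0  1  1  1  1  2
So g(8) = 2.
Grundy values for pile D (subtraction set {1, 2}):
k:     0  1  2  3  4  5
g(k):  0  1  2  0  1  2
So g(5) = 2.
By the Sprague-Grundy theorem, the Grundy value of a sum of independent games is the XOR of the component values.
Combined value = 1 XOR 0 XOR 2 XOR 2 = 1.

1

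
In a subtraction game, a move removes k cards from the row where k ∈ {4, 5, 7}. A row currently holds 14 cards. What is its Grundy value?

0

Grundy values for subtraction set {4, 5, 7}:
g(0) = mex{} = 0
g(1) = mex{} = 0
g(2) = mex{} = 0
g(3) = mex{} = 0
g(4) = mex{0} = 1
g(5) = mex{0} = 1
g(6) = mex{0} = 1
g(7) = mex{0} = 1
g(8) = mex{0,1} = 2
g(9) = mex{0,1} = 2
g(10) = mex{0,1} = 2
g(11) = mex{1} = 0
g(12) = mex{1,2} = 0
g(13) = mex{1,2} = 0
g(14) = mex{1,2} = 0
So g(14) = 0.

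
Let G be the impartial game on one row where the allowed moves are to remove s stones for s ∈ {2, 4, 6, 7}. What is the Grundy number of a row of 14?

2

Build the Grundy sequence with g(k) = mex{g(k−s) : s ∈ {2, 4, 6, 7}, s ≤ k}:
g(0) = mex{} = 0
g(1) = mex{} = 0
g(2) = mex{0} = 1
g(3) = mex{0} = 1
g(4) = mex{0,1} = 2
g(5) = mex{0,1} = 2
g(6) = mex{0,1,2} = 3
g(7) = mex{0,1,2} = 3
g(8) = mex{0,1,2,3} = 4
g(9) = mex{1,2,3} = 0
g(10) = mex{1,2,3,4} = 0
g(11) = mex{0,2,3} = 1
g(12) = mex{0,2,3,4} = 1
g(13) = mex{0,1,3} = 2
g(14) = mex{0,1,3,4} = 2
So g(14) = 2.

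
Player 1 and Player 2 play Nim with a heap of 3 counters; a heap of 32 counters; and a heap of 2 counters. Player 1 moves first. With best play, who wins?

Player 1 wins

Nim-sum: 3 XOR 32 XOR 2 = 33.
The nim-sum is 33 ≠ 0, so this is an N-position: the player to move can win; Player 1 has a winning move.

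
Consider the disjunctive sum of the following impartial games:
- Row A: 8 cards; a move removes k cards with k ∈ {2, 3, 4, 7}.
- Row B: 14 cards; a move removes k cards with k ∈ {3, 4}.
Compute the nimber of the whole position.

For row A, compute g(0), g(1), … with moves {2, 3, 4, 7}:
k:     0  1  2  3  4  5  6  7  8
g(k):  0  0  1  1  2  2  0  3  1
So g(8) = 1.
For row B, compute g(0), g(1), … with moves {3, 4}:
k:     0  1  2  3  4  5  6  7  8  9 10 11 12 13 14
g(k):  0  0  0  1  1  1  2  0  0  0  1  1  1  2  0
So g(14) = 0.
The value of a disjunctive sum is the nim-sum of the parts.
Combined value = 1 XOR 0 = 1.

1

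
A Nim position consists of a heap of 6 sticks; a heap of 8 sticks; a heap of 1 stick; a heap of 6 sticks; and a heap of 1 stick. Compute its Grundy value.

8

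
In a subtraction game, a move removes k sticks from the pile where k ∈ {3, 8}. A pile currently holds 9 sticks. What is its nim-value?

Build the Grundy sequence with g(k) = mex{g(k−s) : s ∈ {3, 8}, s ≤ k}:
k:     0  1  2  3  4  5  6  7  8  9
g(k):  0  0  0  1  1  1  0  0  2  1
So g(9) = 1.

1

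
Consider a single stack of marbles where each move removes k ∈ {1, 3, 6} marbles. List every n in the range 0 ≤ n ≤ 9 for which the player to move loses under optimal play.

0, 2, 4, 9

Grundy values for subtraction set {1, 3, 6}:
g(0) = mex{} = 0
g(1) = mex{0} = 1
g(2) = mex{1} = 0
g(3) = mex{0} = 1
g(4) = mex{1} = 0
g(5) = mex{0} = 1
g(6) = mex{0,1} = 2
g(7) = mex{0,1,2} = 3
g(8) = mex{0,1,3} = 2
g(9) = mex{1,2} = 0
The P-positions (g = 0) in 0..9 are 0, 2, 4, 9.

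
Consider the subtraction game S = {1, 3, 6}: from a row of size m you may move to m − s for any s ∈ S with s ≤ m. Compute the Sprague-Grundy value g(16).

3

Build the Grundy sequence with g(k) = mex{g(k−s) : s ∈ {1, 3, 6}, s ≤ k}:
k:     0  1  2  3  4  5  6  7  8  9 10 11 12 13 14 15 16
g(k):  0  1  0  1  0  1  2  3  2  0  1  0  1  0  1  2  3
So g(16) = 3.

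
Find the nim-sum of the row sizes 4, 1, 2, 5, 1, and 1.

2

Compute the nim-sum pairwise:
4 XOR 1 = 5
5 XOR 2 = 7
7 XOR 5 = 2
2 XOR 1 = 3
3 XOR 1 = 2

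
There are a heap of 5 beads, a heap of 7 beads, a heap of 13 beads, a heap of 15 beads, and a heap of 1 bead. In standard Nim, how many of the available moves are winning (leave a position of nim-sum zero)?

5

Nim-sum: 5 ^ 7 ^ 13 ^ 15 ^ 1 = 1.
The overall nim-sum is X = 1. A heap of size p has a winning move iff p XOR X < p (reduce it to p XOR X).
  5: 5 XOR 1 = 4 < 5 — winning move (to 4).
  7: 7 XOR 1 = 6 < 7 — winning move (to 6).
  13: 13 XOR 1 = 12 < 13 — winning move (to 12).
  15: 15 XOR 1 = 14 < 15 — winning move (to 14).
  1: 1 XOR 1 = 0 < 1 — winning move (to 0).
That gives 5 winning moves.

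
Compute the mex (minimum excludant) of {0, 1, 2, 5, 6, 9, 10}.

3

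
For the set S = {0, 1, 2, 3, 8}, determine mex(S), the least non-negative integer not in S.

4

The values 0, 1, 2, 3 are all present; 4 is the first non-negative integer missing from the set.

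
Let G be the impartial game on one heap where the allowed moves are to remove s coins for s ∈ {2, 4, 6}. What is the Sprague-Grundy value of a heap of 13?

Grundy values for subtraction set {2, 4, 6}:
k:     0  1  2  3  4  5  6  7  8  9 10 11 12 13
g(k):  0  0  1  1  2  2  3  3  0  0  1  1  2  2
So g(13) = 2.

2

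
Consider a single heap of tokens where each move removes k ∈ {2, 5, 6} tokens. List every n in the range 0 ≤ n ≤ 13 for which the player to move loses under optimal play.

0, 1, 4, 8, 11, 12

Build the Grundy sequence with g(k) = mex{g(k−s) : s ∈ {2, 5, 6}, s ≤ k}:
k:     0  1  2  3  4  5  6  7  8  9 10 11 12 13
g(k):  0  0  1  1  0  2  1  3  0  2  1  0  0  1
The P-positions (g = 0) in 0..13 are 0, 1, 4, 8, 11, 12.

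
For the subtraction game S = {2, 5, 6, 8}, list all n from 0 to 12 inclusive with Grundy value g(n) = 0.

0, 1, 4, 11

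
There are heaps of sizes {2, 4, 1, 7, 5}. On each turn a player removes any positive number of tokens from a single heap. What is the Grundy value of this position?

Nim-sum: 2 XOR 4 XOR 1 XOR 7 XOR 5 = 5.

5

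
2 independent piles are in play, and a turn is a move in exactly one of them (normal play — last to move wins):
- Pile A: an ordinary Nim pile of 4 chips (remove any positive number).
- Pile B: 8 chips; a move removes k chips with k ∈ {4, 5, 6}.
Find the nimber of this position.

Pile A is a plain Nim pile of size 4, so its Grundy value is 4.
Build the Grundy sequence for pile B with g(k) = mex{g(k−s) : s ∈ {4, 5, 6}, s ≤ k}:
k:     0  1  2  3  4  5  6  7  8
g(k):  0  0  0  0  1  1  1  1  2
So g(8) = 2.
By the Sprague-Grundy theorem, the Grundy value of a sum of independent games is the XOR of the component values.
Combined value = 4 ⊕ 2 = 6.

6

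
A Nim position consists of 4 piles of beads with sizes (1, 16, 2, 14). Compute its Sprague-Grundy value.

29

Compute the nim-sum pairwise:
1 ⊕ 16 = 17
17 ⊕ 2 = 19
19 ⊕ 14 = 29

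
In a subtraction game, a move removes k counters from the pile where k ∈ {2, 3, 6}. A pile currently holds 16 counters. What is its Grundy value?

Grundy values for subtraction set {2, 3, 6}:
k:     0  1  2  3  4  5  6  7  8  9 10 11 12 13 14 15 16
g(k):  0  0  1  1  2  0  3  1  2  0  0  1  1  2  0  3  1
So g(16) = 1.

1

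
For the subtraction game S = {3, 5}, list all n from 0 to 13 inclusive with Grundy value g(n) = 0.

0, 1, 2, 8, 9, 10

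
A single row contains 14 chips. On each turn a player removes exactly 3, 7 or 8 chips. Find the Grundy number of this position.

1

Build the Grundy sequence with g(k) = mex{g(k−s) : s ∈ {3, 7, 8}, s ≤ k}:
k:     0  1  2  3  4  5  6  7  8  9 10 11 12 13 14
g(k):  0  0  0  1  1  1  0  2  2  1  3  0  0  2  1
So g(14) = 1.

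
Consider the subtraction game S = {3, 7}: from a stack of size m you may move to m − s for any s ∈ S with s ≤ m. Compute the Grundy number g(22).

0

Build the Grundy sequence with g(k) = mex{g(k−s) : s ∈ {3, 7}, s ≤ k}:
k:     0  1  2  3  4  5  6  7  8  9 10 11 12 13 14 15 16 17 18 19 20 21 22
g(k):  0  0  0  1  1  1  0  2  2  1  0  0  0  1  1  1  0  2  2  1  0  0  0
So g(22) = 0.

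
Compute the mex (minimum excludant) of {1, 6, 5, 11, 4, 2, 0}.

The values 0, 1, 2 are all present; 3 is the first non-negative integer missing from the set.

3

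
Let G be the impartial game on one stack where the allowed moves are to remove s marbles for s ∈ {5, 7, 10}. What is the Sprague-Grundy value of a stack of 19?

Compute g(0), g(1), … for moves {5, 7, 10}:
k:     0  1  2  3  4  5  6  7  8  9 10 11 12 13 14 15 16 17 18 19
g(k):  0  0  0  0  0  1  1  1  1  1  2  2  2  2  2  0  0  0  0  0
So g(19) = 0.

0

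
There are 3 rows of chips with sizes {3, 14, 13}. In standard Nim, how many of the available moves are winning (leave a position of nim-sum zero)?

0

In binary:
  0011  (3)
  1110  (14)
  1101  (13)
  ----
  0000  (0)
The nim-sum is already 0, so every move leaves a nonzero nim-sum — there are no winning moves.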